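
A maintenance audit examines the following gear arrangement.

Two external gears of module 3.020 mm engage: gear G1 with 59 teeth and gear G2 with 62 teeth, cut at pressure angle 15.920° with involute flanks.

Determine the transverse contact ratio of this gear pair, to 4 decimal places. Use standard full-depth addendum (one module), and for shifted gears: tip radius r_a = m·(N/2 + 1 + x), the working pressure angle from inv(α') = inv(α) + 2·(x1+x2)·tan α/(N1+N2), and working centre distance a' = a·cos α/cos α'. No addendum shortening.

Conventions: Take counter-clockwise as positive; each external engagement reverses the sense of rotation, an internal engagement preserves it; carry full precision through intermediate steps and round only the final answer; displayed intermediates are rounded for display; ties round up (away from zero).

2.0651

single-mesh involute tooth geometry (59T engaging 62T at module 3.020)
base radii: r_b1 = 85.673008, r_b2 = 90.029263
tip radii: r_a1 = 92.110000, r_a2 = 96.640000
no profile shift: α' = α, a' = a
action lengths: √(r_a1²−r_b1²) = 33.828800, √(r_a2²−r_b2²) = 35.128641
base pitch p_b = π·m·cos α = 9.123718
CR = (33.828800 + 35.128641 − 182.710000·sin 15.92000°)/9.123718 = 2.065059
contact ratio ≈ 2.0651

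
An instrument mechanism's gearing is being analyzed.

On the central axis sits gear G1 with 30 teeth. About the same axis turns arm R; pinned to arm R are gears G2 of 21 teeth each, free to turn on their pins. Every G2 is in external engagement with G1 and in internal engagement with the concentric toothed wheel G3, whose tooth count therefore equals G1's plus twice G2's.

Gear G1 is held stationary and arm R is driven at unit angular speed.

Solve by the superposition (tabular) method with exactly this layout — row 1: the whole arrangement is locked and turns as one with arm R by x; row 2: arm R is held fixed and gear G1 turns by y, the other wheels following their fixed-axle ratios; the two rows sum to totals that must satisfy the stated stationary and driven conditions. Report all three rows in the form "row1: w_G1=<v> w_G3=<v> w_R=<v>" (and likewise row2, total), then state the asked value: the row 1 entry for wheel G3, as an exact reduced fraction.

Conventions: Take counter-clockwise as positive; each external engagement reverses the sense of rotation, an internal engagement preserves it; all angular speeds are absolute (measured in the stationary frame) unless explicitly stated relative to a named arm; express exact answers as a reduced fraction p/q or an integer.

row1: w_G1=1 w_G3=1 w_R=1
row2: w_G1=-1 w_G3=5/12 w_R=0
total: w_G1=0 w_G3=17/12 w_R=1
asked value: 1

planetary set (30T centre, 21T on arm, 72T internal) — Willis relation
row 1: whole set turns with the arm by x
row 2 — arm fixed, fixed-axis ratios: sun y, ring −(30/72)·y, arm 0
boundary: total ω_sun = x + y = 0 and total ω_arm = x = 1  ⇒  y = -1, x = 1
row 2 ring = −(30/72)·(-1) = 5/12
totals (row 1 + row 2): sun 1 + (-1) = 0, ring 1 + 5/12 = 17/12, arm 1 + 0 = 1
asked cell (row1, ring) = 1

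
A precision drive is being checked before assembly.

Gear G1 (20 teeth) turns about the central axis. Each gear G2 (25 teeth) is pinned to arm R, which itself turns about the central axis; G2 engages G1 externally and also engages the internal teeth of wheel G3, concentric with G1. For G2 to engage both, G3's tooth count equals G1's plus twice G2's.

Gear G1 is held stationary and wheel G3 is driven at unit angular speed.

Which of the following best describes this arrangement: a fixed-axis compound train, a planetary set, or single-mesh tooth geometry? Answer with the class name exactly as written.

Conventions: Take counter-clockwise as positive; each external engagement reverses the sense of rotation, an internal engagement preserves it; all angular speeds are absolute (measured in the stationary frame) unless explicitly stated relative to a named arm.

planetary set

class = planetary set [G3 = 20+2·25 = 70; Willis about the carrier]
classification: planetary set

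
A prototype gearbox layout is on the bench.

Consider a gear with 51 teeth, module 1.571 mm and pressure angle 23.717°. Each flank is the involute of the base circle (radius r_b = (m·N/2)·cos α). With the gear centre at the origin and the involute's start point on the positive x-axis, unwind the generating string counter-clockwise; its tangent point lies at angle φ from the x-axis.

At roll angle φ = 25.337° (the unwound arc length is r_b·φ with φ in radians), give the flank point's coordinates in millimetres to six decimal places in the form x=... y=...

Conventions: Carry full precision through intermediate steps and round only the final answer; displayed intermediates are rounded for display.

x=40.089862 y=1.036705

topology: single-mesh involute geometry — m = 1.571, N = 51
pitch radius r_p = m·N/2 = 1.571·51/2 = 40.060500
base radius r_b = r_p·cos α = 40.060500·cos 23.717° = 36.677122
roll angle φ = 25.337° = 0.44221407 rad
x = r_b·(cos φ + φ·sin φ) = 40.089862
y = r_b·(sin φ − φ·cos φ) = 1.036705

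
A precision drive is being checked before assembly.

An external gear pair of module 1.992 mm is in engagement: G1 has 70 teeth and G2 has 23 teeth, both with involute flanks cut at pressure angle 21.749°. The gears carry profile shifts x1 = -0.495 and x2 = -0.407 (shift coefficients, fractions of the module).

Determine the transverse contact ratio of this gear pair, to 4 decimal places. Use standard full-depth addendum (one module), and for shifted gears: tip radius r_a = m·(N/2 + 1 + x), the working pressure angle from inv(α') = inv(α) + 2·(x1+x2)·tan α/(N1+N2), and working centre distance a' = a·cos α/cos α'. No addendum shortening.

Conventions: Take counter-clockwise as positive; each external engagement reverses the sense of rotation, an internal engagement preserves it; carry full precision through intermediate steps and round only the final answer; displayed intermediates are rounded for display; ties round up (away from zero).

topology: single-mesh involute geometry — m = 1.992, 70T/23T pair
base radii: r_b1 = 64.757053, r_b2 = 21.277317
tip radii: r_a1 = 70.725960, r_a2 = 24.089256
inv(α') = inv(21.749°) + 2·(-0.495-0.407)·tan α/(70+23) = 0.01160909  ⇒  α' = 18.44851°
a' = a·cos α / cos α' = 92.6280·cos 21.749°/cos 18.44851° = 90.695345
action lengths: √(r_a1²−r_b1²) = 28.437396, √(r_a2²−r_b2²) = 11.294601
base pitch p_b = π·m·cos α = 5.812579
CR = (28.437396 + 11.294601 − 90.695345·sin 18.44851°)/5.812579 = 1.897824
contact ratio ≈ 1.8978

1.8978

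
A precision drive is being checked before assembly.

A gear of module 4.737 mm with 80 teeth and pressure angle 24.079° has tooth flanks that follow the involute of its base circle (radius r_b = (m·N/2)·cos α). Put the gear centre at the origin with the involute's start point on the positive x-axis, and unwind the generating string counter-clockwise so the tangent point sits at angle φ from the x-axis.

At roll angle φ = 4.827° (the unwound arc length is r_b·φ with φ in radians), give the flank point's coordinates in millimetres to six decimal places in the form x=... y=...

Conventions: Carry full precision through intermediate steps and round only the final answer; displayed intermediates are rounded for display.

recognized (one wheel, involute flank): single-mesh tooth geometry, m = 4.737, N = 80
pitch radius r_p = m·N/2 = 4.737·80/2 = 189.480000
base radius r_b = r_p·cos α = 189.480000·cos 24.079° = 172.992166
roll angle φ = 4.827° = 0.08424704 rad
x = r_b·(cos φ + φ·sin φ) = 173.604989
y = r_b·(sin φ − φ·cos φ) = 0.034456

x=173.604989 y=0.034456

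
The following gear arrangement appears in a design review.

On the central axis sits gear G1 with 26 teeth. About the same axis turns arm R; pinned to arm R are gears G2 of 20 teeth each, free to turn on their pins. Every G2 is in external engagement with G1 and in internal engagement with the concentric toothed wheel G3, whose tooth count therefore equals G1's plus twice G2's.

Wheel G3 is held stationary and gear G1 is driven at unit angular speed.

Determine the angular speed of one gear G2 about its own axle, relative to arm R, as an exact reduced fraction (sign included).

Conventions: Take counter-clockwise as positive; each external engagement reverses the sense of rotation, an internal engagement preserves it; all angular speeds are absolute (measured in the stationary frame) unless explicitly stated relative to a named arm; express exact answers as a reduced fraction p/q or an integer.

-429/460

topology: planetary set — G1 26T / G2 20T / G3 66T, arm = carrier (Willis)
ring teeth: 26 + 2·20 = 66
26(ω_sun−ω_arm) = −66(ω_ring−ω_arm),  ω_ring = 0, ω_sun = 1
26(1−ω_arm) = −66(0−ω_arm)  ⇒  92·ω_arm = 26  ⇒  ω_arm = 13/46
sun–planet mesh: 26·(1−13/46) = −20·(ω_p−ω_arm)  ⇒  ω_p−ω_arm = -429/460
exact speed ratio = -429/460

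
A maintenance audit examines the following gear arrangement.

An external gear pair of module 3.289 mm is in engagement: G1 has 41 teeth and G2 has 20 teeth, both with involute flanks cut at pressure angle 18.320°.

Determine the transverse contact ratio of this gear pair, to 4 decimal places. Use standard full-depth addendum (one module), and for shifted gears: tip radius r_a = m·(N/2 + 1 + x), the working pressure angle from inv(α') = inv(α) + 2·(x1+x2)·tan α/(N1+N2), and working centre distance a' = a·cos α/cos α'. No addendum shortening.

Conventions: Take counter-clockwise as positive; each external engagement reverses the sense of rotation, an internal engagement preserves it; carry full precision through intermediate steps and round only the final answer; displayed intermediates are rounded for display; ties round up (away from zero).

recognized (one external pair, fixed centres): single-mesh tooth geometry, m = 3.289, N1 = 41, N2 = 20
base radii: r_b1 = 64.007144, r_b2 = 31.222997
tip radii: r_a1 = 70.713500, r_a2 = 36.179000
no profile shift: α' = α, a' = a
action lengths: √(r_a1²−r_b1²) = 30.058020, √(r_a2²−r_b2²) = 18.276884
base pitch p_b = π·m·cos α = 9.808994
CR = (30.058020 + 18.276884 − 100.314500·sin 18.32000°)/9.808994 = 1.713087
contact ratio ≈ 1.7131

1.7131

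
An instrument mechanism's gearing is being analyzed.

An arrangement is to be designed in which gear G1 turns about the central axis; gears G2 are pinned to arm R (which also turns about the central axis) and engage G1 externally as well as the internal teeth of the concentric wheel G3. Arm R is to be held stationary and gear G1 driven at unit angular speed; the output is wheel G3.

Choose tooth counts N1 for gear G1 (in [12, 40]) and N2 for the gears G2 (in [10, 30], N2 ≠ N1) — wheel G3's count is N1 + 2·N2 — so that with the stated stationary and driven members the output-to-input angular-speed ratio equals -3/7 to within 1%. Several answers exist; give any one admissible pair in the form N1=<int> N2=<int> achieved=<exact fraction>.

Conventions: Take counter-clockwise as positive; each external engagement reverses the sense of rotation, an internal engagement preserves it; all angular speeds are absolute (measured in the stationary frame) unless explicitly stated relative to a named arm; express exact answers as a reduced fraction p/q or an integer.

topology: planetary set — design target -3/7, arm = carrier (Willis)
Willis with ω_arm = 0: ω_ring/ω_sun = −N1/N3; set equal to -3/7  ⇒  N3/N1 = −1/(-3/7) = 7/3
N3 = N1 + 2·N2  ⇒  N2/N1 = (N3/N1 − 1)/2 = (7/3 − 1)/2 = 2/3
smallest multiple with N1 ≥ 12 and N2 ≥ 10: k = 5  ⇒  N1 = 5·3 = 15, N2 = 5·2 = 10 (N1 ≤ 40, N2 ≤ 30, N2 ≠ N1 ✓), N3 = 15 + 2·10 = 35
check: −N1/N3 with N1 = 15, N3 = 35 gives -3/7; |achieved − target| = 0 ≤ 3/700 ✓

N1=15 N2=10 achieved=-3/7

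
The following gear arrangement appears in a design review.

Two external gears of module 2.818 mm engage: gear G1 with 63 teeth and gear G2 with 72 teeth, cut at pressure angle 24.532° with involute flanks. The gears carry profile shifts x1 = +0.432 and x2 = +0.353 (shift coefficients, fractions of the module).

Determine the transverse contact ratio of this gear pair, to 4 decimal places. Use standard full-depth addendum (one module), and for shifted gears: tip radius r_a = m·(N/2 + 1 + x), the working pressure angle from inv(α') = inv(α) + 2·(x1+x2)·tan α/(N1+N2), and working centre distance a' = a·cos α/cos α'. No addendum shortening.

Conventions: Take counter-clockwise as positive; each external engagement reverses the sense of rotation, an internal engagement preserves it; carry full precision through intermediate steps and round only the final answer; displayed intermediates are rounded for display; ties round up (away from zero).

class = single-mesh tooth geometry [involute pair 63T × 72T, m = 2.818]
base radii: r_b1 = 80.753960, r_b2 = 92.290240
tip radii: r_a1 = 92.802376, r_a2 = 105.260754
inv(α') = inv(24.532°) + 2·(+0.432+0.353)·tan α/(63+72) = 0.03354453  ⇒  α' = 25.90265°
a' = a·cos α / cos α' = 190.2150·cos 24.532°/cos 25.90265° = 192.370170
action lengths: √(r_a1²−r_b1²) = 45.728316, √(r_a2²−r_b2²) = 50.619540
base pitch p_b = π·m·cos α = 8.053843
CR = (45.728316 + 50.619540 − 192.370170·sin 25.90265°)/8.053843 = 1.528739
contact ratio ≈ 1.5287

1.5287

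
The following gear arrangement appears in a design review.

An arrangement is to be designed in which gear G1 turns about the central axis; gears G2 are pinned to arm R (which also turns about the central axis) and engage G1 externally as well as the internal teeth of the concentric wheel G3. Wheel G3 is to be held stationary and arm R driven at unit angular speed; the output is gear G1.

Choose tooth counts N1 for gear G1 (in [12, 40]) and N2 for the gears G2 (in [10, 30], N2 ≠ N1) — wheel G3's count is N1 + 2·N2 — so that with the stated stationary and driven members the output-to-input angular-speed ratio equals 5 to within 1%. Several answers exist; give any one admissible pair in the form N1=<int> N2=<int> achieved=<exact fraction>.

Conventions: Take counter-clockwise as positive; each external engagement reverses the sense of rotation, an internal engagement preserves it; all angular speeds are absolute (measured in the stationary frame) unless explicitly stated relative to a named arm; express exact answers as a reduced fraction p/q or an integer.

topology: planetary set — design target 5, arm = carrier (Willis)
Willis with ω_ring = 0: ω_sun/ω_arm = (N1+N3)/N1; set equal to 5  ⇒  N3/N1 = 5 − 1 = 4
N3 = N1 + 2·N2  ⇒  N2/N1 = (N3/N1 − 1)/2 = (4 − 1)/2 = 3/2
smallest multiple with N1 ≥ 12 and N2 ≥ 10: k = 6  ⇒  N1 = 6·2 = 12, N2 = 6·3 = 18 (N1 ≤ 40, N2 ≤ 30, N2 ≠ N1 ✓), N3 = 12 + 2·18 = 48
check: (N1+N3)/N1 with N1 = 12, N3 = 48 gives 5; |achieved − target| = 0 ≤ 1/20 ✓

N1=12 N2=18 achieved=5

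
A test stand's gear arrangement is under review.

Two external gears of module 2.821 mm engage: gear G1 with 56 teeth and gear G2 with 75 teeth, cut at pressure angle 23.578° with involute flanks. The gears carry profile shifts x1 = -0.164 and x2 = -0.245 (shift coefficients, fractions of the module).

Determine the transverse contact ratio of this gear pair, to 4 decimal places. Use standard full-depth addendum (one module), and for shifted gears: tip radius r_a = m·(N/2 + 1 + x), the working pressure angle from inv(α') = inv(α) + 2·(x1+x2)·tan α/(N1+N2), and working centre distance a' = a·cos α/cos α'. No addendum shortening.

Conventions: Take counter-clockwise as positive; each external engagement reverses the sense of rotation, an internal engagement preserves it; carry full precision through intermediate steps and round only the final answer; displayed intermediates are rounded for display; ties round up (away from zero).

single-mesh involute tooth geometry (56T engaging 75T at module 2.821)
base radii: r_b1 = 72.393796, r_b2 = 96.955977
tip radii: r_a1 = 81.346356, r_a2 = 107.917355
inv(α') = inv(23.578°) + 2·(-0.164-0.245)·tan α/(56+75) = 0.02219314  ⇒  α' = 22.72414°
a' = a·cos α / cos α' = 184.7755·cos 23.578°/cos 22.72414° = 183.601788
action lengths: √(r_a1²−r_b1²) = 37.099433, √(r_a2²−r_b2²) = 47.388754
base pitch p_b = π·m·cos α = 8.122565
CR = (37.099433 + 47.388754 − 183.601788·sin 22.72414°)/8.122565 = 1.669889
contact ratio ≈ 1.6699

1.6699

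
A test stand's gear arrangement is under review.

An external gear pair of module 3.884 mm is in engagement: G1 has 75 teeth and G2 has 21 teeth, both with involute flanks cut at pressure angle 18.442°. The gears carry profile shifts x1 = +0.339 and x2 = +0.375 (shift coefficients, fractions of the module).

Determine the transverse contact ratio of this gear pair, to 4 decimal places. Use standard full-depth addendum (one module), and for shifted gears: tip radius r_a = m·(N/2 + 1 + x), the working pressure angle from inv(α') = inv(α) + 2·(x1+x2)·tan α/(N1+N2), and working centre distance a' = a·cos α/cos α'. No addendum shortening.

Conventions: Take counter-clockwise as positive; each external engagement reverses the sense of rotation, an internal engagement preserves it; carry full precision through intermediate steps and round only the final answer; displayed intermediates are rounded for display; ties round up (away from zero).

1.6294

topology: single-mesh involute geometry — m = 3.884, 75T/21T pair
base radii: r_b1 = 138.170053, r_b2 = 38.687615
tip radii: r_a1 = 150.850676, r_a2 = 46.122500
inv(α') = inv(18.442°) + 2·(+0.339+0.375)·tan α/(75+21) = 0.01655683  ⇒  α' = 20.68854°
a' = a·cos α / cos α' = 186.4320·cos 18.442°/cos 20.68854° = 189.048521
action lengths: √(r_a1²−r_b1²) = 60.538937, √(r_a2²−r_b2²) = 25.110824
base pitch p_b = π·m·cos α = 11.575307
CR = (60.538937 + 25.110824 − 189.048521·sin 20.68854°)/11.575307 = 1.629436
contact ratio ≈ 1.6294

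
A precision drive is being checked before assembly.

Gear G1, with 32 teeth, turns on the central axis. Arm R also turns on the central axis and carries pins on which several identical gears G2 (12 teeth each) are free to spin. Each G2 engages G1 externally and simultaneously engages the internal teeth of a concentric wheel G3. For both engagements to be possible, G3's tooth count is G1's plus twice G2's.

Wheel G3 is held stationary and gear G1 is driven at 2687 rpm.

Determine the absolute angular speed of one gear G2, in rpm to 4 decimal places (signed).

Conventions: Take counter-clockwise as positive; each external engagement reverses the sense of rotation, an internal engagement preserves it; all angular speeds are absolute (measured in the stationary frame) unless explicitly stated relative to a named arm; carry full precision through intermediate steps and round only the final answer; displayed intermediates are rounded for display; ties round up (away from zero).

class = planetary set [G3 = 32+2·12 = 56; Willis about the carrier]
normalise by the input: solve with ω_sun = 1, then scale by 2687 rpm
ring teeth: 32 + 2·12 = 56
32(ω_sun−ω_arm) = −56(ω_ring−ω_arm),  ω_ring = 0, ω_sun = 1
32(1−ω_arm) = −56(0−ω_arm)  ⇒  88·ω_arm = 32  ⇒  ω_arm = 4/11
sun–planet mesh: 32·(1−4/11) = −12·(ω_p−ω_arm)  ⇒  ω_p−ω_arm = -56/33
ω_p = 4/11 − 56/33 = -4/3
scale: ω_p = -4/3 × 2687 rpm = -3582.6667 rpm

-3582.6667 rpm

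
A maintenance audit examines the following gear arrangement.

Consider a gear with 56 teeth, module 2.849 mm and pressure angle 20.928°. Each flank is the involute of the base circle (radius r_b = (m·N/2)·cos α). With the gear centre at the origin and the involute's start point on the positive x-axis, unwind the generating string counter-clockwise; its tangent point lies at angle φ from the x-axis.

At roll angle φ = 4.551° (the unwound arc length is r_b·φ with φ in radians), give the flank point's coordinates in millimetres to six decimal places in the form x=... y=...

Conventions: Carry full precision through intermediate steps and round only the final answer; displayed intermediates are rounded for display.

x=74.744117 y=0.012439

topology: single-mesh involute geometry — m = 2.849, N = 56
pitch radius r_p = m·N/2 = 2.849·56/2 = 79.772000
base radius r_b = r_p·cos α = 79.772000·cos 20.928° = 74.509443
roll angle φ = 4.551° = 0.07942993 rad
x = r_b·(cos φ + φ·sin φ) = 74.744117
y = r_b·(sin φ − φ·cos φ) = 0.012439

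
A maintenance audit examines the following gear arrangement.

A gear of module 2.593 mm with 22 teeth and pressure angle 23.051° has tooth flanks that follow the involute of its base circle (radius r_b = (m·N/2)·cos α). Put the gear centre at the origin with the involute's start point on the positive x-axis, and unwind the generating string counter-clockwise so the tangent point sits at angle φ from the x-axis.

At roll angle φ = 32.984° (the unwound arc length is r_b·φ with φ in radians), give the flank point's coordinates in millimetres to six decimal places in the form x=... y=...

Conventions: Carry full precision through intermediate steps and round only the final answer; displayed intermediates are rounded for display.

x=30.240877 y=1.614419

single-mesh involute tooth geometry (22T wheel at module 2.593)
pitch radius r_p = m·N/2 = 2.593·22/2 = 28.523000
base radius r_b = r_p·cos α = 28.523000·cos 23.051° = 26.245629
roll angle φ = 32.984° = 0.57567940 rad
x = r_b·(cos φ + φ·sin φ) = 30.240877
y = r_b·(sin φ − φ·cos φ) = 1.614419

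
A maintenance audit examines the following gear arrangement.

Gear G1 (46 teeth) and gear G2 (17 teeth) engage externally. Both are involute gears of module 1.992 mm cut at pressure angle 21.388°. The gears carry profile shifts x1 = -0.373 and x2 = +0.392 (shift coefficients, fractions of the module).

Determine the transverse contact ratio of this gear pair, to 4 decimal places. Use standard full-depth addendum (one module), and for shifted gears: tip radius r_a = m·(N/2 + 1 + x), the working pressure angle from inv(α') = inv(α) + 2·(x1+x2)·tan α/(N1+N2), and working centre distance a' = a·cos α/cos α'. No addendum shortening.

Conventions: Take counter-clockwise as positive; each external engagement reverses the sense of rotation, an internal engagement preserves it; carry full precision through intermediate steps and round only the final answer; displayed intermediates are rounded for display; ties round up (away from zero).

1.4952

topology: single-mesh involute geometry — m = 1.992, 46T/17T pair
base radii: r_b1 = 42.660754, r_b2 = 15.765931
tip radii: r_a1 = 47.064984, r_a2 = 19.704864
inv(α') = inv(21.388°) + 2·(-0.373+0.392)·tan α/(46+17) = 0.01859934  ⇒  α' = 21.47584°
a' = a·cos α / cos α' = 62.7480·cos 21.388°/cos 21.47584° = 62.785774
action lengths: √(r_a1²−r_b1²) = 19.878954, √(r_a2²−r_b2²) = 11.820199
base pitch p_b = π·m·cos α = 5.827074
CR = (19.878954 + 11.820199 − 62.785774·sin 21.47584°)/5.827074 = 1.495214
contact ratio ≈ 1.4952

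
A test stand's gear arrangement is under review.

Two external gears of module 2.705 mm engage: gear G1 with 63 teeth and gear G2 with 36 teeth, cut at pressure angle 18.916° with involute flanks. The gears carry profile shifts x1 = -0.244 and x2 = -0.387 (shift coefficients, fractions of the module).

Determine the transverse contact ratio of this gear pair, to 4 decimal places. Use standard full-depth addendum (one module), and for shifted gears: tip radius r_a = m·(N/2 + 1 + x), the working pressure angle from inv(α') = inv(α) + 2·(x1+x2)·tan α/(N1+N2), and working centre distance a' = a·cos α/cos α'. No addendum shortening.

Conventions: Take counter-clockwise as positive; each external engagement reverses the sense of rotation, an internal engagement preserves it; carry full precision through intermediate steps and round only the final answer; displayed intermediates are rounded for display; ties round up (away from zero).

class = single-mesh tooth geometry [involute pair 63T × 36T, m = 2.705]
base radii: r_b1 = 80.605858, r_b2 = 46.060490
tip radii: r_a1 = 87.252480, r_a2 = 50.348165
inv(α') = inv(18.916°) + 2·(-0.244-0.387)·tan α/(63+36) = 0.00817365  ⇒  α' = 16.46038°
a' = a·cos α / cos α' = 133.8975·cos 18.916°/cos 16.46038° = 132.079507
action lengths: √(r_a1²−r_b1²) = 33.401961, √(r_a2²−r_b2²) = 20.331477
base pitch p_b = π·m·cos α = 8.039072
CR = (33.401961 + 20.331477 − 132.079507·sin 16.46038°)/8.039072 = 2.028644
contact ratio ≈ 2.0286

2.0286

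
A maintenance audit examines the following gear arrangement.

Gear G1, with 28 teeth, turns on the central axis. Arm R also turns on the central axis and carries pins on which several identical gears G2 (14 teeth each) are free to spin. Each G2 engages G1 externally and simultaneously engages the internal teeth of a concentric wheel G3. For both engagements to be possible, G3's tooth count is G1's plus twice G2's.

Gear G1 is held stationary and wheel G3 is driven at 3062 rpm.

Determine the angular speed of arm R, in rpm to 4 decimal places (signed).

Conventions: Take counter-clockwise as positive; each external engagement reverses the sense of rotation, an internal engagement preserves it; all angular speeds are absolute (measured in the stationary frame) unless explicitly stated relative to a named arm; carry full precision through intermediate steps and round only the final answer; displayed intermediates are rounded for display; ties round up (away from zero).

recognized (axles ride arm R): planetary set, 28/14/56 teeth
normalise by the input: solve with ω_ring = 1, then scale by 3062 rpm
ring teeth: 28 + 2·14 = 56
28(ω_sun−ω_arm) = −56(ω_ring−ω_arm),  ω_sun = 0, ω_ring = 1
28(0−ω_arm) = −56(1−ω_arm)  ⇒  84·ω_arm = 56  ⇒  ω_arm = 2/3
scale: ω_arm = 2/3 × 3062 rpm = +2041.3333 rpm

+2041.3333 rpm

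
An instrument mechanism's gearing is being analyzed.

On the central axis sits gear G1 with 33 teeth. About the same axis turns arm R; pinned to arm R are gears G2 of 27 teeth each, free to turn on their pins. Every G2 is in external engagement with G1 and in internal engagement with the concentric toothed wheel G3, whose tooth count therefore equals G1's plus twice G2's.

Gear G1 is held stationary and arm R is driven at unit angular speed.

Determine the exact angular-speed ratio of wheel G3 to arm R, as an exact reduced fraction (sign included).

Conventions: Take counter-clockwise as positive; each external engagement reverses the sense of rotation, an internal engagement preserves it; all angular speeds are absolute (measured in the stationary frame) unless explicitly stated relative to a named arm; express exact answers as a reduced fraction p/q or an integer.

topology: planetary set — G1 33T / G2 27T / G3 87T, arm = carrier (Willis)
ring teeth: 33 + 2·27 = 87
33(ω_sun−ω_arm) = −87(ω_ring−ω_arm),  ω_sun = 0, ω_arm = 1
ω_ring = 1 − (33/87)(0−1) = 40/29
ω_out/ω_in = 40/29

40/29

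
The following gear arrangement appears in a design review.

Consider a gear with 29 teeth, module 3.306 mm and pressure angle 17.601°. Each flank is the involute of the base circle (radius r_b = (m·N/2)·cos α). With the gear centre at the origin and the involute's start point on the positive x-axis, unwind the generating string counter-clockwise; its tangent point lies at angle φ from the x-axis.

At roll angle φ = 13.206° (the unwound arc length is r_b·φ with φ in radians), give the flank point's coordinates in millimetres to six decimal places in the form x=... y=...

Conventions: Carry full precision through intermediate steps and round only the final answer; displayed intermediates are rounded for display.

class = single-mesh tooth geometry [base-circle involute, m = 3.306, 29T]
pitch radius r_p = m·N/2 = 3.306·29/2 = 47.937000
base radius r_b = r_p·cos α = 47.937000·cos 17.601° = 45.692848
roll angle φ = 13.206° = 0.23048818 rad
x = r_b·(cos φ + φ·sin φ) = 46.890488
y = r_b·(sin φ − φ·cos φ) = 0.185509

x=46.890488 y=0.185509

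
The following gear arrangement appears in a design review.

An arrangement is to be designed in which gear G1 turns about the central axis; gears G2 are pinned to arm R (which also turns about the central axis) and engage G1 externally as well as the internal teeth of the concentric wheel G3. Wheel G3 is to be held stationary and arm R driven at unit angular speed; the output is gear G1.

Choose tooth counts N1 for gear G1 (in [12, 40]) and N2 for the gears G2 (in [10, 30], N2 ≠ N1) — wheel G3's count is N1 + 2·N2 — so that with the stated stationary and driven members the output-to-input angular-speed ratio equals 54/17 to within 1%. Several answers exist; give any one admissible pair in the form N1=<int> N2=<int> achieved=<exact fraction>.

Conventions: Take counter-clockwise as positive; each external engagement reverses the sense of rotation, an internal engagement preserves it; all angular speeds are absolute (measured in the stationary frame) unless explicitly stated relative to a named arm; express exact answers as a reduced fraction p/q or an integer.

N1=17 N2=10 achieved=54/17

design class (target 54/17): planetary set
Willis with ω_ring = 0: ω_sun/ω_arm = (N1+N3)/N1; set equal to 54/17  ⇒  N3/N1 = 54/17 − 1 = 37/17
N3 = N1 + 2·N2  ⇒  N2/N1 = (N3/N1 − 1)/2 = (37/17 − 1)/2 = 10/17
smallest multiple with N1 ≥ 12 and N2 ≥ 10: k = 1  ⇒  N1 = 1·17 = 17, N2 = 1·10 = 10 (N1 ≤ 40, N2 ≤ 30, N2 ≠ N1 ✓), N3 = 17 + 2·10 = 37
check: (N1+N3)/N1 with N1 = 17, N3 = 37 gives 54/17; |achieved − target| = 0 ≤ 27/850 ✓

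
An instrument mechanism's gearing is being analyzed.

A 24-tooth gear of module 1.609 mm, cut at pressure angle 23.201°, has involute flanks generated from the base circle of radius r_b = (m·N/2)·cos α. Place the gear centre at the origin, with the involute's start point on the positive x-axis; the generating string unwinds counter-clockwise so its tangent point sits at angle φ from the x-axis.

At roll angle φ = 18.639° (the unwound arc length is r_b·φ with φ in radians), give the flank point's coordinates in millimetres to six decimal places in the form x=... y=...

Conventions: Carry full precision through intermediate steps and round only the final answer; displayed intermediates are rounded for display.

x=18.660873 y=0.201507

recognized (one wheel, involute flank): single-mesh tooth geometry, m = 1.609, N = 24
pitch radius r_p = m·N/2 = 1.609·24/2 = 19.308000
base radius r_b = r_p·cos α = 19.308000·cos 23.201° = 17.746532
roll angle φ = 18.639° = 0.32531192 rad
x = r_b·(cos φ + φ·sin φ) = 18.660873
y = r_b·(sin φ − φ·cos φ) = 0.201507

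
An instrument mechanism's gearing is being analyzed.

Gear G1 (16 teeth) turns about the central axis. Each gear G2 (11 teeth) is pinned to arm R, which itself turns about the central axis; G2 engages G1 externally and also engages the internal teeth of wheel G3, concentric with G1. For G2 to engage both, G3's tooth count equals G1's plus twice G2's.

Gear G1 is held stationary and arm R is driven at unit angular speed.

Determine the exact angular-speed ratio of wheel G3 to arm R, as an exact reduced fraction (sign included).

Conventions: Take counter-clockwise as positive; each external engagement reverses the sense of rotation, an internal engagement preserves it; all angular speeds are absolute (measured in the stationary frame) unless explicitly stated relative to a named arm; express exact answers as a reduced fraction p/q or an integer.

topology: planetary set — G1 16T / G2 11T / G3 38T, arm = carrier (Willis)
ring teeth: 16 + 2·11 = 38
16(ω_sun−ω_arm) = −38(ω_ring−ω_arm),  ω_sun = 0, ω_arm = 1
ω_ring = 1 − (16/38)(0−1) = 27/19
ω_out/ω_in = 27/19

27/19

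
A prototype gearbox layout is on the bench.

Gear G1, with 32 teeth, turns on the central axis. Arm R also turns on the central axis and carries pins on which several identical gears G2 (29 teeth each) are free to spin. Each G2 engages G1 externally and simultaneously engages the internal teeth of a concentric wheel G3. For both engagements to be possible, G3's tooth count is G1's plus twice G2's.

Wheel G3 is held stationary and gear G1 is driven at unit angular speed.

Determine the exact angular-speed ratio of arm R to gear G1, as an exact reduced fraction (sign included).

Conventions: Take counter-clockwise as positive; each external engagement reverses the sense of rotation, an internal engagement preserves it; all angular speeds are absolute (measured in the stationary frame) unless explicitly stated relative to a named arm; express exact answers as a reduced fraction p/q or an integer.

topology: planetary set — G1 32T / G2 29T / G3 90T, arm = carrier (Willis)
ring teeth: 32 + 2·29 = 90
32(ω_sun−ω_arm) = −90(ω_ring−ω_arm),  ω_ring = 0, ω_sun = 1
32(1−ω_arm) = −90(0−ω_arm)  ⇒  122·ω_arm = 32  ⇒  ω_arm = 16/61
ω_out/ω_in = 16/61

16/61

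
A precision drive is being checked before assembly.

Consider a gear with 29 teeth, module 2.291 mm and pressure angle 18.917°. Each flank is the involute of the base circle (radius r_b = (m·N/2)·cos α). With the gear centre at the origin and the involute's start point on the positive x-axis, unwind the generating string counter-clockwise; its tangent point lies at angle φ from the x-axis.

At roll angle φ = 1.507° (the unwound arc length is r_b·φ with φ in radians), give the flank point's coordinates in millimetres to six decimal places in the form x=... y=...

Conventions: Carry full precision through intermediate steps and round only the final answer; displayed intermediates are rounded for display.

x=31.436157 y=0.000191

single-mesh involute tooth geometry (29T wheel at module 2.291)
pitch radius r_p = m·N/2 = 2.291·29/2 = 33.219500
base radius r_b = r_p·cos α = 33.219500·cos 18.917° = 31.425289
roll angle φ = 1.507° = 0.02630211 rad
x = r_b·(cos φ + φ·sin φ) = 31.436157
y = r_b·(sin φ − φ·cos φ) = 0.000191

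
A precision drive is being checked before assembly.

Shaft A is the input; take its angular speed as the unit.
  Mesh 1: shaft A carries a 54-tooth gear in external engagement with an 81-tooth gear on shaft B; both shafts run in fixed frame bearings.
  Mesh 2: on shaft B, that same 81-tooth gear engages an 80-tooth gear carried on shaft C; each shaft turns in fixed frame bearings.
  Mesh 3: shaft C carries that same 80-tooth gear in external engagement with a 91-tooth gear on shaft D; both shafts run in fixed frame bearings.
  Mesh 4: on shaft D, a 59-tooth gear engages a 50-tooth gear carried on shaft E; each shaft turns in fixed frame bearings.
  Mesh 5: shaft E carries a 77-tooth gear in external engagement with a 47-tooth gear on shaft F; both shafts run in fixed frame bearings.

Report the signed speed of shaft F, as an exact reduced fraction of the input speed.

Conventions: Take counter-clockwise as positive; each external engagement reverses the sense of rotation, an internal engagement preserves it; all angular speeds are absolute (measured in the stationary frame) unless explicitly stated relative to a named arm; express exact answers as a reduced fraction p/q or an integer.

-17523/15275

5-mesh fixed-axis compound train (all bearings frame-fixed)
mesh 1 [54T→81T]: |ω|/ω_in = 1×54/81 = 2/3, sense flips to −
mesh 2 [81T→80T]: |ω|/ω_in = (2/3)×81/80 = 27/40, sense flips to +
mesh 3 [80T→91T]: |ω|/ω_in = (27/40)×80/91 = 54/91, sense flips to −
mesh 4 [59T→50T]: |ω|/ω_in = (54/91)×59/50 = 1593/2275, sense flips to +
mesh 5 [77T→47T]: |ω|/ω_in = (1593/2275)×77/47 = 17523/15275, sense flips to −
signed output speed (× input speed) = -17523/15275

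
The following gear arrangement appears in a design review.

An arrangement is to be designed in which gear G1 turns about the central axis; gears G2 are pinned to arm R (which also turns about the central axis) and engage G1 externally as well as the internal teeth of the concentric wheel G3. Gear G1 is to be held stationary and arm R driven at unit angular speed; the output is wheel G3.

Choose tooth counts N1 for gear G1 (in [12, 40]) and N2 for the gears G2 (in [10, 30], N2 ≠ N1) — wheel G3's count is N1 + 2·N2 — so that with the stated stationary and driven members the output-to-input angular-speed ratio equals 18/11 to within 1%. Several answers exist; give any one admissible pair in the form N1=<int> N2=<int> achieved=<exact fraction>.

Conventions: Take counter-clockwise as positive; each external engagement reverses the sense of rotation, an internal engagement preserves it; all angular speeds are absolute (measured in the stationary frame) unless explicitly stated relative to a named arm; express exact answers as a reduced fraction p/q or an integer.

class = planetary set [ratio 18/11 wanted; Willis about the carrier]
Willis with ω_sun = 0: ω_ring/ω_arm = (N1+N3)/N3; set equal to 18/11  ⇒  N3/N1 = 1/(18/11 − 1) = 11/7
N3 = N1 + 2·N2  ⇒  N2/N1 = (N3/N1 − 1)/2 = (11/7 − 1)/2 = 2/7
smallest multiple with N1 ≥ 12 and N2 ≥ 10: k = 5  ⇒  N1 = 5·7 = 35, N2 = 5·2 = 10 (N1 ≤ 40, N2 ≤ 30, N2 ≠ N1 ✓), N3 = 35 + 2·10 = 55
check: (N1+N3)/N3 with N1 = 35, N3 = 55 gives 18/11; |achieved − target| = 0 ≤ 9/550 ✓

N1=35 N2=10 achieved=18/11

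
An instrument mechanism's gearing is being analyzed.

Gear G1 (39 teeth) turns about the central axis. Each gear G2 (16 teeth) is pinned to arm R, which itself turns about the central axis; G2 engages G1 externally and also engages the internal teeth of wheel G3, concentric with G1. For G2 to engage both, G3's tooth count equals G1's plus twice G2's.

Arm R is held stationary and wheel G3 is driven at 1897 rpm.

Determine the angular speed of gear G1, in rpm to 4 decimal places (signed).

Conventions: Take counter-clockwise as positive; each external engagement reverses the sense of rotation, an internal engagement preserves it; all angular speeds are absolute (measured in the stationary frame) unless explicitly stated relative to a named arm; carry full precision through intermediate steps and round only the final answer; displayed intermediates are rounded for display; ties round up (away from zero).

-3453.5128 rpm

planetary set (39T centre, 16T on arm, 71T internal) — Willis relation
normalise by the input: solve with ω_ring = 1, then scale by 1897 rpm
ring teeth: 39 + 2·16 = 71
39(ω_sun−ω_arm) = −71(ω_ring−ω_arm),  ω_arm = 0, ω_ring = 1
ω_sun = 0 − (71/39)(1−0) = -71/39
scale: ω_sun = -71/39 × 1897 rpm = -3453.5128 rpm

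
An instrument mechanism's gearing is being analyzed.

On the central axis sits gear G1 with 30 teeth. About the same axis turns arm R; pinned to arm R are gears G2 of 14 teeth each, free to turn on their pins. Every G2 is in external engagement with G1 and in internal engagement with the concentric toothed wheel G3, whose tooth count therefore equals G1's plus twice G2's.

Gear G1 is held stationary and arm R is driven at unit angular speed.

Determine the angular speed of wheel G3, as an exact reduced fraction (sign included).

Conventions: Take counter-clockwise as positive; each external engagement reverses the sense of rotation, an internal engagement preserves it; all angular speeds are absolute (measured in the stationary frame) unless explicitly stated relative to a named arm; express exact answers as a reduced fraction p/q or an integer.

recognized (axles ride arm R): planetary set, 30/14/58 teeth
ring teeth: 30 + 2·14 = 58
30(ω_sun−ω_arm) = −58(ω_ring−ω_arm),  ω_sun = 0, ω_arm = 1
ω_ring = 1 − (30/58)(0−1) = 44/29
exact speed ratio = 44/29

44/29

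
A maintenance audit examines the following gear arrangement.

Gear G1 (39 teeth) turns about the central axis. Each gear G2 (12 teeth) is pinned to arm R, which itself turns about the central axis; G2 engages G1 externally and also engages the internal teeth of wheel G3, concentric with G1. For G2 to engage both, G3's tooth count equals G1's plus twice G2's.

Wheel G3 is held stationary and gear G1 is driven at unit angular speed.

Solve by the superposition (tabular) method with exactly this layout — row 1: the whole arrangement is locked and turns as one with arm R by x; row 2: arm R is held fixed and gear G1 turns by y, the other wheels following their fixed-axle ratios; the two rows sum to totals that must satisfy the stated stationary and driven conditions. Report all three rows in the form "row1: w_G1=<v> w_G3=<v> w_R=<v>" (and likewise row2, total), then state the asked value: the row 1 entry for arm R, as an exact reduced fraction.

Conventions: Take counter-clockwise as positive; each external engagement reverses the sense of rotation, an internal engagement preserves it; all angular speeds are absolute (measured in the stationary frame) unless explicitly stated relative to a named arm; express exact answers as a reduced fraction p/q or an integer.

planetary set (39T centre, 12T on arm, 63T internal) — Willis relation
row 1 (train locked, turned with arm): all members turn x
row 2 (arm held, sun turns y): ω_ring = −(39/63)·y, ω_arm = 0
boundary: total ω_ring = x − (39/63)·y = 0 and total ω_sun = x + y = 1  ⇒  y = 21/34, x = 13/34
row 2 ring = −(39/63)·21/34 = -13/34
totals (row 1 + row 2): sun 13/34 + 21/34 = 1, ring 13/34 + (-13/34) = 0, arm 13/34 + 0 = 13/34
asked cell (row1, arm) = 13/34

row1: w_G1=13/34 w_G3=13/34 w_R=13/34
row2: w_G1=21/34 w_G3=-13/34 w_R=0
total: w_G1=1 w_G3=0 w_R=13/34
asked value: 13/34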